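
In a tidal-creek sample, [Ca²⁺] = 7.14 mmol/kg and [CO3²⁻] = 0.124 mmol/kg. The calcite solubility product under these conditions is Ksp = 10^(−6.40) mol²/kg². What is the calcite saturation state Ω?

Ω = 2.22

Ksp = 10^(−6.40) = 3.981×10^-7
Ω = [Ca²⁺][CO3²⁻]/Ksp = (7.14×10^-3)(0.124×10^-3) / 3.981×10^-7 = 2.22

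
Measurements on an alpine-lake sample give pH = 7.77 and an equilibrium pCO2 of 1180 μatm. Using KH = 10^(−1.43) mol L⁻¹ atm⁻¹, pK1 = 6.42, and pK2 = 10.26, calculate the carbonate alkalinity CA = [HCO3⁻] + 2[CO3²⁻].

CA = 0.988 mmol/L

[CO2*] = KH · pCO2 = 10^(−1.43) × 1180×10^-6 = 4.384×10^-5 mol/L
α₀ = 1/(1 + K1/[H⁺] + K1K2/[H⁺]²) = 1/(1 + 10^+1.35 + 10^-1.14) = 0.04263
DIC = [CO2*]/α₀ = 4.384×10^-5 / 0.04263 = 1.028 mmol/L
CA = (α₁ + 2α₂)·DIC = (0.9543 + 2×0.003088) × 1.028 = 0.988 mmol/L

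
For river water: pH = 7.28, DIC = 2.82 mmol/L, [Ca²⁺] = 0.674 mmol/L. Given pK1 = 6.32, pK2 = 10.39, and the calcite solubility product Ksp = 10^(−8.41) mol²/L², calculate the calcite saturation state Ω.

Ω = 0.342

α₂ = 1 / (1 + [H⁺]/K2 + [H⁺]²/(K1K2)) = 1 / (1 + 10^+3.11 + 10^+2.15)
   = 1 / (1 + 1288.2 + 141.25) = 1/1430.5 = 0.0006991
[CO3²⁻] = α₂ × DIC = 0.0006991 × 2.82 = 0.001971 mmol/L = 1.971 μmol/L
Ksp = 10^(−8.41) = 3.890×10^-9
Ω = [Ca²⁺][CO3²⁻]/Ksp = (0.674×10^-3)(1.971×10^-6) / 3.890×10^-9 = 0.342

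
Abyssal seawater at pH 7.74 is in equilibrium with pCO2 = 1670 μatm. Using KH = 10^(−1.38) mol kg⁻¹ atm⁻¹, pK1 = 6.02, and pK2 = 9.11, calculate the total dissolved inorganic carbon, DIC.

[CO2*] = KH · pCO2 = 10^(−1.38) × 1670×10^-6 = 6.962×10^-5 mol/kg
α₀ = 1/(1 + K1/[H⁺] + K1K2/[H⁺]²) = 1/(1 + 10^+1.72 + 10^+0.35) = 0.01795
DIC = [CO2*]/α₀ = 6.962×10^-5 / 0.01795 = 3.88 mmol/kg

DIC = 3.88 mmol/kg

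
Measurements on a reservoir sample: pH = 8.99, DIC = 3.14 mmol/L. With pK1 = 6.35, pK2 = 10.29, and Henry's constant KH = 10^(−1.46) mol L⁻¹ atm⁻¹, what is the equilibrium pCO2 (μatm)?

pCO2 = 197 μatm

α₀ = 1 / (1 + K1/[H⁺] + K1K2/[H⁺]²) = 1 / (1 + 10^+2.64 + 10^+1.34)
   = 1 / (1 + 436.52 + 21.878) = 1/459.39 = 0.002177
[CO2*] = α₀ × DIC = 0.002177 × 3.14 = 0.006835 mmol/L = 6.835 μmol/L
pCO2 = [CO2*]/KH = 6.835×10^-6 / 3.467×10^-2 = 197 μatm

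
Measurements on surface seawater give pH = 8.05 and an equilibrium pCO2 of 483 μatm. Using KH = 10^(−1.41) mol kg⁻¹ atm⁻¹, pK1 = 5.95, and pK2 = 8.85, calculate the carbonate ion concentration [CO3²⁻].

[CO2*] = KH · pCO2 = 10^(−1.41) × 483×10^-6 = 1.879×10^-5 mol/kg
α₀ = 1/(1 + K1/[H⁺] + K1K2/[H⁺]²) = 1/(1 + 10^+2.10 + 10^+1.30) = 0.006810
DIC = [CO2*]/α₀ = 1.879×10^-5 / 0.006810 = 2.759 mmol/kg
[CO3²⁻] = α₂·DIC; α₂ = 0.1359, so [CO3²⁻] = 0.1359 × 2.759 = 0.375 mmol/kg

[CO3²⁻] = 0.375 mmol/kg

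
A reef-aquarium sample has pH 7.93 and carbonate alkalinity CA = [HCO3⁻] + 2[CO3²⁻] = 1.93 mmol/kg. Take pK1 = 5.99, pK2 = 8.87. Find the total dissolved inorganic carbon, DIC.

CA = [HCO3⁻] + 2[CO3²⁻] = (α₁ + 2α₂)·DIC
At pH 7.93: [H⁺]/K1 = 10^-1.94 = 0.011482, K2/[H⁺] = 10^-0.94 = 0.11482
α₁ = 1/(1 + 0.011482 + 0.11482) = 1/1.1263 = 0.8879; α₂ = α₁·K2/[H⁺] = 0.1019
α₁ + 2α₂ = 1.0917
DIC = CA / (α₁ + 2α₂) = 1.93 / 1.0917 = 1.77 mmol/kg

DIC = 1.77 mmol/kg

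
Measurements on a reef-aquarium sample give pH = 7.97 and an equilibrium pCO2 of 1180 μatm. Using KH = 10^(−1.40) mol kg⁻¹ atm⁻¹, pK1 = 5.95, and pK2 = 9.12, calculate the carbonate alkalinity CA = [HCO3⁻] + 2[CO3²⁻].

CA = 5.62 mmol/kg

[CO2*] = KH · pCO2 = 10^(−1.40) × 1180×10^-6 = 4.698×10^-5 mol/kg
α₀ = 1/(1 + K1/[H⁺] + K1K2/[H⁺]²) = 1/(1 + 10^+2.02 + 10^+0.87) = 0.008840
DIC = [CO2*]/α₀ = 4.698×10^-5 / 0.008840 = 5.314 mmol/kg
CA = (α₁ + 2α₂)·DIC = (0.9256 + 2×0.06553) × 5.314 = 5.62 mmol/kg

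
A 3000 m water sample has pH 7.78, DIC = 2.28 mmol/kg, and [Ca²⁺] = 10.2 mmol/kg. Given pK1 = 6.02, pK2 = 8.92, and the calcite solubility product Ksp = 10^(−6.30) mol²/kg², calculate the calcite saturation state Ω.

Ω = 3.08

α₂ = 1 / (1 + [H⁺]/K2 + [H⁺]²/(K1K2)) = 1 / (1 + 10^+1.14 + 10^-0.62)
   = 1 / (1 + 13.804 + 0.23988) = 1/15.044 = 0.06647
[CO3²⁻] = α₂ × DIC = 0.06647 × 2.28 = 0.1516 mmol/kg
Ksp = 10^(−6.30) = 5.012×10^-7
Ω = [Ca²⁺][CO3²⁻]/Ksp = (10.2×10^-3)(1.516×10^-4) / 5.012×10^-7 = 3.08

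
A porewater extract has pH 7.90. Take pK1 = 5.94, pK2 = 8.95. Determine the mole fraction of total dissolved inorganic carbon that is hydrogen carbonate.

α₁ = 1 / (1 + [H⁺]/K1 + K2/[H⁺]) = 1 / (1 + 10^-1.96 + 10^-1.05)
   = 1 / (1 + 0.010965 + 0.089125) = 1/1.1001 = 0.9090

α₁ = 0.909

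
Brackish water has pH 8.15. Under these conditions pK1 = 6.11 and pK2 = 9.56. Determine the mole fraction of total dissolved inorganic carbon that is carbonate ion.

α₂ = 0.0371

α₂ = 1 / (1 + [H⁺]/K2 + [H⁺]²/(K1K2)) = 1 / (1 + 10^+1.41 + 10^-0.63)
   = 1 / (1 + 25.704 + 0.23442) = 1/26.938 = 0.03712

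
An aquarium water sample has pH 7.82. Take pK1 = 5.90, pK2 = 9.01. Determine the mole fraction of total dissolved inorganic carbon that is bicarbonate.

α₁ = 1 / (1 + [H⁺]/K1 + K2/[H⁺]) = 1 / (1 + 10^-1.92 + 10^-1.19)
   = 1 / (1 + 0.012023 + 0.064565) = 1/1.0766 = 0.9289

α₁ = 0.929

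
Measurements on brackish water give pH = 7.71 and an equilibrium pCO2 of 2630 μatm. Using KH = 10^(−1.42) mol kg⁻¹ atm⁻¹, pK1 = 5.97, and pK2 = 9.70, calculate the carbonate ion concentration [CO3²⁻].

[CO3²⁻] = 0.0562 mmol/kg

[CO2*] = KH · pCO2 = 10^(−1.42) × 2630×10^-6 = 9.999×10^-5 mol/kg
α₀ = 1/(1 + K1/[H⁺] + K1K2/[H⁺]²) = 1/(1 + 10^+1.74 + 10^-0.25) = 0.01769
DIC = [CO2*]/α₀ = 9.999×10^-5 / 0.01769 = 5.651 mmol/kg
[CO3²⁻] = α₂·DIC; α₂ = 0.009950, so [CO3²⁻] = 0.009950 × 5.651 = 0.0562 mmol/kg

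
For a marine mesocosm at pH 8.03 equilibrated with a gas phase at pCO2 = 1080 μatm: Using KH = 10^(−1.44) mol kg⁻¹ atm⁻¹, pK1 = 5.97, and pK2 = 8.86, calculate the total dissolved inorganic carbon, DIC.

[CO2*] = KH · pCO2 = 10^(−1.44) × 1080×10^-6 = 3.921×10^-5 mol/kg
α₀ = 1/(1 + K1/[H⁺] + K1K2/[H⁺]²) = 1/(1 + 10^+2.06 + 10^+1.23) = 0.007530
DIC = [CO2*]/α₀ = 3.921×10^-5 / 0.007530 = 5.21 mmol/kg

DIC = 5.21 mmol/kg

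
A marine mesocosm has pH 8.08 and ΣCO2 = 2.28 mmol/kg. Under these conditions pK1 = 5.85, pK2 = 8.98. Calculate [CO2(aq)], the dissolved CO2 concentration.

[CO2*] = 11.9 μmol/kg

α₀ = 1 / (1 + K1/[H⁺] + K1K2/[H⁺]²) = 1 / (1 + 10^+2.23 + 10^+1.33)
   = 1 / (1 + 169.82 + 21.380) = 1/192.20 = 0.005203
[CO2*] = α₀ × DIC = 0.005203 × 2.28 = 0.0119 mmol/kg = 11.9 μmol/kg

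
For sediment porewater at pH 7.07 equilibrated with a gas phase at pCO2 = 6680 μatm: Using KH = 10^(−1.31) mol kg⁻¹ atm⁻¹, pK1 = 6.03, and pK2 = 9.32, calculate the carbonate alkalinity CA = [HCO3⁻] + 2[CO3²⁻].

CA = 3.63 mmol/kg

[CO2*] = KH · pCO2 = 10^(−1.31) × 6680×10^-6 = 3.272×10^-4 mol/kg
α₀ = 1/(1 + K1/[H⁺] + K1K2/[H⁺]²) = 1/(1 + 10^+1.04 + 10^-1.21) = 0.08315
DIC = [CO2*]/α₀ = 3.272×10^-4 / 0.08315 = 3.935 mmol/kg
CA = (α₁ + 2α₂)·DIC = (0.9117 + 2×0.005127) × 3.935 = 3.63 mmol/kg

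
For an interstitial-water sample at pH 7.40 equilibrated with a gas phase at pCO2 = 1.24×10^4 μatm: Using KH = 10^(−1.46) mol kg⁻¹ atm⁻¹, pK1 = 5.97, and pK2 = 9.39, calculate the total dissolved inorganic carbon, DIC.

DIC = 12.1 mmol/kg

[CO2*] = KH · pCO2 = 10^(−1.46) × 1.24×10^4×10^-6 = 4.300×10^-4 mol/kg
α₀ = 1/(1 + K1/[H⁺] + K1K2/[H⁺]²) = 1/(1 + 10^+1.43 + 10^-0.56) = 0.03547
DIC = [CO2*]/α₀ = 4.300×10^-4 / 0.03547 = 12.1 mmol/kg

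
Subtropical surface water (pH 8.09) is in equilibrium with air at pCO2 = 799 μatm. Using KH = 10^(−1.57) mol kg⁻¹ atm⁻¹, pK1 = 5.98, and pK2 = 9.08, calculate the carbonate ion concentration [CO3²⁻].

[CO2*] = KH · pCO2 = 10^(−1.57) × 799×10^-6 = 2.151×10^-5 mol/kg
α₀ = 1/(1 + K1/[H⁺] + K1K2/[H⁺]²) = 1/(1 + 10^+2.11 + 10^+1.12) = 0.006993
DIC = [CO2*]/α₀ = 2.151×10^-5 / 0.006993 = 3.075 mmol/kg
[CO3²⁻] = α₂·DIC; α₂ = 0.09218, so [CO3²⁻] = 0.09218 × 3.075 = 0.283 mmol/kg

[CO3²⁻] = 0.283 mmol/kg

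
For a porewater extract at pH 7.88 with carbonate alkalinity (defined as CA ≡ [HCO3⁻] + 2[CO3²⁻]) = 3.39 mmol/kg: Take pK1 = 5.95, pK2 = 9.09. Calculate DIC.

CA = [HCO3⁻] + 2[CO3²⁻] = (α₁ + 2α₂)·DIC
At pH 7.88: [H⁺]/K1 = 10^-1.93 = 0.011749, K2/[H⁺] = 10^-1.21 = 0.061660
α₁ = 1/(1 + 0.011749 + 0.061660) = 1/1.0734 = 0.9316; α₂ = α₁·K2/[H⁺] = 0.05744
α₁ + 2α₂ = 1.0465
DIC = CA / (α₁ + 2α₂) = 3.39 / 1.0465 = 3.24 mmol/kg

DIC = 3.24 mmol/kg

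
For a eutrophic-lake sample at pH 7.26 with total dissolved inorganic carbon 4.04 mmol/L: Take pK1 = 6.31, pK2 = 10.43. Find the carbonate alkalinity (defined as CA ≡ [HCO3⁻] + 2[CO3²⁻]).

CA = [HCO3⁻] + 2[CO3²⁻] = (α₁ + 2α₂)·DIC
At pH 7.26: [H⁺]/K1 = 10^-0.95 = 0.11220, K2/[H⁺] = 10^-3.17 = 0.00067608
α₁ = 1/(1 + 0.11220 + 0.00067608) = 1/1.1129 = 0.8986; α₂ = α₁·K2/[H⁺] = 0.0006075
α₁ + 2α₂ = 0.8998
CA = 0.8998 × 4.04 = 3.64 mmol/L

CA = 3.64 mmol/L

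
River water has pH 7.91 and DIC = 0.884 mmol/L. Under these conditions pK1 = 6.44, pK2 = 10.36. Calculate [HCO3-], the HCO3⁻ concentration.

α₁ = 1 / (1 + [H⁺]/K1 + K2/[H⁺]) = 1 / (1 + 10^-1.47 + 10^-2.45)
   = 1 / (1 + 0.033884 + 0.0035481) = 1/1.0374 = 0.9639
[HCO3⁻] = α₁ × DIC = 0.9639 × 0.884 = 0.852 mmol/L

[HCO3⁻] = 0.852 mmol/L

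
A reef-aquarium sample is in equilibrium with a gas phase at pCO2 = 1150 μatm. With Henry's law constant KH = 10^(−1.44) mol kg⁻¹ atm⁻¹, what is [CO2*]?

[CO2*] = 41.8 μmol/kg

KH = 10^(−1.44) = 3.631×10^-2 mol kg⁻¹ atm⁻¹
[CO2*] = KH · pCO2 = 3.631×10^-2 × 1150×10^-6 atm = 4.18×10^-5 mol/kg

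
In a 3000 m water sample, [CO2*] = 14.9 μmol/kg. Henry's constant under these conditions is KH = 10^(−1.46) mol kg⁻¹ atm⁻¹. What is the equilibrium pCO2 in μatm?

KH = 10^(−1.46) = 3.467×10^-2 mol kg⁻¹ atm⁻¹
pCO2 = [CO2*]/KH = 14.9×10^-6 / 3.467×10^-2 = 4.30×10^-4 atm = 430 μatm

pCO2 = 430 μatm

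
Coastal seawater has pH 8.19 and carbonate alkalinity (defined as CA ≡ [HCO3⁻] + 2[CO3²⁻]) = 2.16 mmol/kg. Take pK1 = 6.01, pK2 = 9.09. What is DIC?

CA = [HCO3⁻] + 2[CO3²⁻] = (α₁ + 2α₂)·DIC
At pH 8.19: [H⁺]/K1 = 10^-2.18 = 0.0066069, K2/[H⁺] = 10^-0.90 = 0.12589
α₁ = 1/(1 + 0.0066069 + 0.12589) = 1/1.1325 = 0.8830; α₂ = α₁·K2/[H⁺] = 0.1112
α₁ + 2α₂ = 1.1053
DIC = CA / (α₁ + 2α₂) = 2.16 / 1.1053 = 1.95 mmol/kg

DIC = 1.95 mmol/kg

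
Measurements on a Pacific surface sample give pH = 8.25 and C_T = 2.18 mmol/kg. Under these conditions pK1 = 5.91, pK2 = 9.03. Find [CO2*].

α₀ = 1 / (1 + K1/[H⁺] + K1K2/[H⁺]²) = 1 / (1 + 10^+2.34 + 10^+1.56)
   = 1 / (1 + 218.78 + 36.308) = 1/256.08 = 0.003905
[CO2*] = α₀ × DIC = 0.003905 × 2.18 = 0.00851 mmol/kg = 8.51 μmol/kg

[CO2*] = 8.51 μmol/kg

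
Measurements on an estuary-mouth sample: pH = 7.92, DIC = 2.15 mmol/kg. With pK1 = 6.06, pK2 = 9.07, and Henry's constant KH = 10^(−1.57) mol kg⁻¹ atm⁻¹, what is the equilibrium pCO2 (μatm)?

α₀ = 1 / (1 + K1/[H⁺] + K1K2/[H⁺]²) = 1 / (1 + 10^+1.86 + 10^+0.71)
   = 1 / (1 + 72.444 + 5.1286) = 1/78.572 = 0.01273
[CO2*] = α₀ × DIC = 0.01273 × 2.15 = 0.02736 mmol/kg
pCO2 = [CO2*]/KH = 2.736×10^-5 / 2.692×10^-2 = 1020 μatm

pCO2 = 1020 μatm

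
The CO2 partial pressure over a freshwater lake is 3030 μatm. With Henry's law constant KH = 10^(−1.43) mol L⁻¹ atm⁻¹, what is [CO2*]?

[CO2*] = 113 μmol/L

KH = 10^(−1.43) = 3.715×10^-2 mol L⁻¹ atm⁻¹
[CO2*] = KH · pCO2 = 3.715×10^-2 × 3030×10^-6 atm = 1.13×10^-4 mol/L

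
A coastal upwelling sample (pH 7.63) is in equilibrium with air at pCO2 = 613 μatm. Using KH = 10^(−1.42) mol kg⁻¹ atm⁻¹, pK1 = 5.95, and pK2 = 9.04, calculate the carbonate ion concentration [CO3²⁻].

[CO3²⁻] = 0.0434 mmol/kg

[CO2*] = KH · pCO2 = 10^(−1.42) × 613×10^-6 = 2.331×10^-5 mol/kg
α₀ = 1/(1 + K1/[H⁺] + K1K2/[H⁺]²) = 1/(1 + 10^+1.68 + 10^+0.27) = 0.01971
DIC = [CO2*]/α₀ = 2.331×10^-5 / 0.01971 = 1.182 mmol/kg
[CO3²⁻] = α₂·DIC; α₂ = 0.03671, so [CO3²⁻] = 0.03671 × 1.182 = 0.0434 mmol/kg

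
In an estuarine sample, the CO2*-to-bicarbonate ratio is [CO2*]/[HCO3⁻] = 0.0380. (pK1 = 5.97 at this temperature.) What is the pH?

From K1 = [H⁺][HCO3⁻]/[CO2*]:  pH = pK1 − log₁₀([CO2*]/[HCO3⁻])
log₁₀(0.0380) = -1.420
pH = 5.97 − (-1.420) = 7.39

pH = 7.39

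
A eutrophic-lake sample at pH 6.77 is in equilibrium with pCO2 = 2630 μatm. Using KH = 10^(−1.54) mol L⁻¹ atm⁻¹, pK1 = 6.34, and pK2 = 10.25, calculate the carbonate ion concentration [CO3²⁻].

[CO3²⁻] = 0.0676 μmol/L

[CO2*] = KH · pCO2 = 10^(−1.54) × 2630×10^-6 = 7.585×10^-5 mol/L
α₀ = 1/(1 + K1/[H⁺] + K1K2/[H⁺]²) = 1/(1 + 10^+0.43 + 10^-3.05) = 0.2708
DIC = [CO2*]/α₀ = 7.585×10^-5 / 0.2708 = 0.2801 mmol/L
[CO3²⁻] = α₂·DIC; α₂ = 0.0002414, so [CO3²⁻] = 0.0002414 × 0.2801 = 6.76×10^-5 mmol/L = 0.0676 μmol/L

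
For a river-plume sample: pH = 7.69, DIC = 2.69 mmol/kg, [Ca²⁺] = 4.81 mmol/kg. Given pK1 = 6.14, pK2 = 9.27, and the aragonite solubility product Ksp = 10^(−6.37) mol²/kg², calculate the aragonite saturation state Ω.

Ω = 0.757

α₂ = 1 / (1 + [H⁺]/K2 + [H⁺]²/(K1K2)) = 1 / (1 + 10^+1.58 + 10^+0.03)
   = 1 / (1 + 38.019 + 1.0715) = 1/40.090 = 0.02494
[CO3²⁻] = α₂ × DIC = 0.02494 × 2.69 = 0.06710 mmol/kg
Ksp = 10^(−6.37) = 4.266×10^-7
Ω = [Ca²⁺][CO3²⁻]/Ksp = (4.81×10^-3)(6.710×10^-5) / 4.266×10^-7 = 0.757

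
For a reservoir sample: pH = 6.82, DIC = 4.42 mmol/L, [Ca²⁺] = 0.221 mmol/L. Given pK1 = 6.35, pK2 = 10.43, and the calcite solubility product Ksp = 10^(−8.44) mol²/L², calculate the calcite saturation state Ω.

Ω = 0.0493

α₂ = 1 / (1 + [H⁺]/K2 + [H⁺]²/(K1K2)) = 1 / (1 + 10^+3.61 + 10^+3.14)
   = 1 / (1 + 4073.8 + 1380.4) = 1/5455.2 = 0.0001833
[CO3²⁻] = α₂ × DIC = 0.0001833 × 4.42 = 0.0008102 mmol/L = 0.8102 μmol/L
Ksp = 10^(−8.44) = 3.631×10^-9
Ω = [Ca²⁺][CO3²⁻]/Ksp = (0.221×10^-3)(8.102×10^-7) / 3.631×10^-9 = 0.0493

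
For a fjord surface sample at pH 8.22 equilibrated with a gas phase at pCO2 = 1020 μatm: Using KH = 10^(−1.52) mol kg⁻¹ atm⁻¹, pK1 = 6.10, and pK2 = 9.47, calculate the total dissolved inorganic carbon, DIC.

[CO2*] = KH · pCO2 = 10^(−1.52) × 1020×10^-6 = 3.080×10^-5 mol/kg
α₀ = 1/(1 + K1/[H⁺] + K1K2/[H⁺]²) = 1/(1 + 10^+2.12 + 10^+0.87) = 0.007131
DIC = [CO2*]/α₀ = 3.080×10^-5 / 0.007131 = 4.32 mmol/kg

DIC = 4.32 mmol/kg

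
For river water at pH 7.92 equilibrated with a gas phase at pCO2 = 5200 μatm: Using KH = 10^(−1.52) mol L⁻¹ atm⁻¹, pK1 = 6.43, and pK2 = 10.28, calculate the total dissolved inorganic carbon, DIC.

DIC = 5.03 mmol/L

[CO2*] = KH · pCO2 = 10^(−1.52) × 5200×10^-6 = 1.570×10^-4 mol/L
α₀ = 1/(1 + K1/[H⁺] + K1K2/[H⁺]²) = 1/(1 + 10^+1.49 + 10^-0.87) = 0.03121
DIC = [CO2*]/α₀ = 1.570×10^-4 / 0.03121 = 5.03 mmol/L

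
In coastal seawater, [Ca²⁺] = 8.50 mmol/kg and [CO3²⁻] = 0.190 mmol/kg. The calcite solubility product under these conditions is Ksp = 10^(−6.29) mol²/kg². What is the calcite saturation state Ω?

Ω = 3.15

Ksp = 10^(−6.29) = 5.129×10^-7
Ω = [Ca²⁺][CO3²⁻]/Ksp = (8.50×10^-3)(0.190×10^-3) / 5.129×10^-7 = 3.15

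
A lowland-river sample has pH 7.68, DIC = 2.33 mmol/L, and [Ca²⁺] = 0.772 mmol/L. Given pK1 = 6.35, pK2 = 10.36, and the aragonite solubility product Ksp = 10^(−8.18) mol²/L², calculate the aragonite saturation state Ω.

α₂ = 1 / (1 + [H⁺]/K2 + [H⁺]²/(K1K2)) = 1 / (1 + 10^+2.68 + 10^+1.35)
   = 1 / (1 + 478.63 + 22.387) = 1/502.02 = 0.001992
[CO3²⁻] = α₂ × DIC = 0.001992 × 2.33 = 0.004641 mmol/L = 4.641 μmol/L
Ksp = 10^(−8.18) = 6.607×10^-9
Ω = [Ca²⁺][CO3²⁻]/Ksp = (0.772×10^-3)(4.641×10^-6) / 6.607×10^-9 = 0.542

Ω = 0.542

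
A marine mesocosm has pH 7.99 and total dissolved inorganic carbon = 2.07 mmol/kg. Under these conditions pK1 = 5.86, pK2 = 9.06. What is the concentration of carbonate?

[CO3²⁻] = 0.161 mmol/kg

α₂ = 1 / (1 + [H⁺]/K2 + [H⁺]²/(K1K2)) = 1 / (1 + 10^+1.07 + 10^-1.06)
   = 1 / (1 + 11.749 + 0.087096) = 1/12.836 = 0.07791
[CO3²⁻] = α₂ × DIC = 0.07791 × 2.07 = 0.161 mmol/kg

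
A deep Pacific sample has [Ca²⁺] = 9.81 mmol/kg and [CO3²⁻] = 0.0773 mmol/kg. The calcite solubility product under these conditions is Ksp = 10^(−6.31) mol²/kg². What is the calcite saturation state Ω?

Ω = 1.55

Ksp = 10^(−6.31) = 4.898×10^-7
Ω = [Ca²⁺][CO3²⁻]/Ksp = (9.81×10^-3)(0.0773×10^-3) / 4.898×10^-7 = 1.55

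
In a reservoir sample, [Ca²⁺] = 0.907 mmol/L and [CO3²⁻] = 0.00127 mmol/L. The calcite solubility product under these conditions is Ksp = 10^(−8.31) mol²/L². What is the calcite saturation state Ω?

Ksp = 10^(−8.31) = 4.898×10^-9
Ω = [Ca²⁺][CO3²⁻]/Ksp = (0.907×10^-3)(0.00127×10^-3) / 4.898×10^-9 = 0.235

Ω = 0.235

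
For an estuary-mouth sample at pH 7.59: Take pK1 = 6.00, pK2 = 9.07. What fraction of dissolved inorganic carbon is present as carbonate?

α₂ = 1 / (1 + [H⁺]/K2 + [H⁺]²/(K1K2)) = 1 / (1 + 10^+1.48 + 10^-0.11)
   = 1 / (1 + 30.200 + 0.77625) = 1/31.976 = 0.03127

α₂ = 0.0313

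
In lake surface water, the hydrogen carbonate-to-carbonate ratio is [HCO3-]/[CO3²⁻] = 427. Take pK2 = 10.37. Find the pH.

From K2 = [H⁺][CO3²⁻]/[HCO3-]:  pH = pK2 − log₁₀([HCO3-]/[CO3²⁻])
log₁₀(427) = +2.630
pH = 10.37 − (+2.630) = 7.74

pH = 7.74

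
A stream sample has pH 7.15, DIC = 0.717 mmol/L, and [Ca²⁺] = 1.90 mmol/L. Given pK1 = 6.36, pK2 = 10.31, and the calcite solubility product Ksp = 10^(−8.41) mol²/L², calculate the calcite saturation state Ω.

α₂ = 1 / (1 + [H⁺]/K2 + [H⁺]²/(K1K2)) = 1 / (1 + 10^+3.16 + 10^+2.37)
   = 1 / (1 + 1445.4 + 234.42) = 1/1680.9 = 0.0005949
[CO3²⁻] = α₂ × DIC = 0.0005949 × 0.717 = 0.0004266 mmol/L = 0.4266 μmol/L
Ksp = 10^(−8.41) = 3.890×10^-9
Ω = [Ca²⁺][CO3²⁻]/Ksp = (1.90×10^-3)(4.266×10^-7) / 3.890×10^-9 = 0.208

Ω = 0.208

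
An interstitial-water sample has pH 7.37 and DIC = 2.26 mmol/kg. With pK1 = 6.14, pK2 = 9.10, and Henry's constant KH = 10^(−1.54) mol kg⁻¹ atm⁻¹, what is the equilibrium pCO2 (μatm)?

pCO2 = 4280 μatm

α₀ = 1 / (1 + K1/[H⁺] + K1K2/[H⁺]²) = 1 / (1 + 10^+1.23 + 10^-0.50)
   = 1 / (1 + 16.982 + 0.31623) = 1/18.299 = 0.05465
[CO2*] = α₀ × DIC = 0.05465 × 2.26 = 0.1235 mmol/kg
pCO2 = [CO2*]/KH = 1.235×10^-4 / 2.884×10^-2 = 4280 μatm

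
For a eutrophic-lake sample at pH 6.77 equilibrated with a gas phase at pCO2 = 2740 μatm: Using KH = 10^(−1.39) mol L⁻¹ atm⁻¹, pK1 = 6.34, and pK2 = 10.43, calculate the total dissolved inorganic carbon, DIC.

[CO2*] = KH · pCO2 = 10^(−1.39) × 2740×10^-6 = 1.116×10^-4 mol/L
α₀ = 1/(1 + K1/[H⁺] + K1K2/[H⁺]²) = 1/(1 + 10^+0.43 + 10^-3.23) = 0.2708
DIC = [CO2*]/α₀ = 1.116×10^-4 / 0.2708 = 0.412 mmol/L

DIC = 0.412 mmol/L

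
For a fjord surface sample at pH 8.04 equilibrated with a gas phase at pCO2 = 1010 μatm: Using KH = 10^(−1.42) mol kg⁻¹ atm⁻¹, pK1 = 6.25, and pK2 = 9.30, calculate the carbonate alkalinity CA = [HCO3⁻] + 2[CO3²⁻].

[CO2*] = KH · pCO2 = 10^(−1.42) × 1010×10^-6 = 3.840×10^-5 mol/kg
α₀ = 1/(1 + K1/[H⁺] + K1K2/[H⁺]²) = 1/(1 + 10^+1.79 + 10^+0.53) = 0.01514
DIC = [CO2*]/α₀ = 3.840×10^-5 / 0.01514 = 2.536 mmol/kg
CA = (α₁ + 2α₂)·DIC = (0.9336 + 2×0.05130) × 2.536 = 2.63 mmol/kg

CA = 2.63 mmol/kg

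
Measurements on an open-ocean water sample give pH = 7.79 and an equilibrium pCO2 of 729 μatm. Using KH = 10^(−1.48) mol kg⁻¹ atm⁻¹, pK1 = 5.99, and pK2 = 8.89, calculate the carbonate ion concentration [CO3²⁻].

[CO2*] = KH · pCO2 = 10^(−1.48) × 729×10^-6 = 2.414×10^-5 mol/kg
α₀ = 1/(1 + K1/[H⁺] + K1K2/[H⁺]²) = 1/(1 + 10^+1.80 + 10^+0.70) = 0.01447
DIC = [CO2*]/α₀ = 2.414×10^-5 / 0.01447 = 1.668 mmol/kg
[CO3²⁻] = α₂·DIC; α₂ = 0.07252, so [CO3²⁻] = 0.07252 × 1.668 = 0.121 mmol/kg

[CO3²⁻] = 0.121 mmol/kg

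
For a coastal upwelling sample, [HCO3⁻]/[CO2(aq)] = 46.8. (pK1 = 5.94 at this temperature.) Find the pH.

From K1 = [H⁺][HCO3⁻]/[CO2(aq)]:  pH = pK1 + log₁₀([HCO3⁻]/[CO2(aq)])
log₁₀(46.8) = +1.670
pH = 5.94 + (+1.670) = 7.61

pH = 7.61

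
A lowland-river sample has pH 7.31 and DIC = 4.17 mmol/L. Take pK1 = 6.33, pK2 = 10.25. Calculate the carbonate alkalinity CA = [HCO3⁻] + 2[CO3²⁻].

CA = 3.78 mmol/L

CA = [HCO3⁻] + 2[CO3²⁻] = (α₁ + 2α₂)·DIC
At pH 7.31: [H⁺]/K1 = 10^-0.98 = 0.10471, K2/[H⁺] = 10^-2.94 = 0.0011482
α₁ = 1/(1 + 0.10471 + 0.0011482) = 1/1.1059 = 0.9043; α₂ = α₁·K2/[H⁺] = 0.001038
α₁ + 2α₂ = 0.9063
CA = 0.9063 × 4.17 = 3.78 mmol/L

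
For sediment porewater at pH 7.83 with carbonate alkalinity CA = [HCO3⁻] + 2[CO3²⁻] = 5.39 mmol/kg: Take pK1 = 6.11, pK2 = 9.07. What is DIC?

DIC = 5.20 mmol/kg

CA = [HCO3⁻] + 2[CO3²⁻] = (α₁ + 2α₂)·DIC
At pH 7.83: [H⁺]/K1 = 10^-1.72 = 0.019055, K2/[H⁺] = 10^-1.24 = 0.057544
α₁ = 1/(1 + 0.019055 + 0.057544) = 1/1.0766 = 0.9289; α₂ = α₁·K2/[H⁺] = 0.05345
α₁ + 2α₂ = 1.0358
DIC = CA / (α₁ + 2α₂) = 5.39 / 1.0358 = 5.20 mmol/kg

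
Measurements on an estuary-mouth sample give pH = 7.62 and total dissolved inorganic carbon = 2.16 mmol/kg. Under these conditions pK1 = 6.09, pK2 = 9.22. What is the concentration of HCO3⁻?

α₁ = 1 / (1 + [H⁺]/K1 + K2/[H⁺]) = 1 / (1 + 10^-1.53 + 10^-1.60)
   = 1 / (1 + 0.029512 + 0.025119) = 1/1.0546 = 0.9482
[HCO3⁻] = α₁ × DIC = 0.9482 × 2.16 = 2.05 mmol/kg

[HCO3⁻] = 2.05 mmol/kg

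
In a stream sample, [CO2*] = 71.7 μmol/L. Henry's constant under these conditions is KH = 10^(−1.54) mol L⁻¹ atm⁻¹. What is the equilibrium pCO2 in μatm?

KH = 10^(−1.54) = 2.884×10^-2 mol L⁻¹ atm⁻¹
pCO2 = [CO2*]/KH = 71.7×10^-6 / 2.884×10^-2 = 2.49×10^-3 atm = 2490 μatm

pCO2 = 2490 μatm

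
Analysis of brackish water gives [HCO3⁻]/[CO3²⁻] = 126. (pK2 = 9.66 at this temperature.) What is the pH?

pH = 7.56

From K2 = [H⁺][CO3²⁻]/[HCO3⁻]:  pH = pK2 − log₁₀([HCO3⁻]/[CO3²⁻])
log₁₀(126) = +2.100
pH = 9.66 − (+2.100) = 7.56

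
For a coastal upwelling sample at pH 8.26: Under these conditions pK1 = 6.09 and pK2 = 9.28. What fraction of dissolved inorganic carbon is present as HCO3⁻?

α₁ = 0.907

α₁ = 1 / (1 + [H⁺]/K1 + K2/[H⁺]) = 1 / (1 + 10^-2.17 + 10^-1.02)
   = 1 / (1 + 0.0067608 + 0.095499) = 1/1.1023 = 0.9072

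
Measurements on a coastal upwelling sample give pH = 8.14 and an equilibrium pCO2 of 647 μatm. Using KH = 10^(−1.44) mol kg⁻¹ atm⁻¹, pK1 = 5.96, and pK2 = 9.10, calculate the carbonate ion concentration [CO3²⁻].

[CO3²⁻] = 0.390 mmol/kg

[CO2*] = KH · pCO2 = 10^(−1.44) × 647×10^-6 = 2.349×10^-5 mol/kg
α₀ = 1/(1 + K1/[H⁺] + K1K2/[H⁺]²) = 1/(1 + 10^+2.18 + 10^+1.22) = 0.005919
DIC = [CO2*]/α₀ = 2.349×10^-5 / 0.005919 = 3.969 mmol/kg
[CO3²⁻] = α₂·DIC; α₂ = 0.09823, so [CO3²⁻] = 0.09823 × 3.969 = 0.390 mmol/kg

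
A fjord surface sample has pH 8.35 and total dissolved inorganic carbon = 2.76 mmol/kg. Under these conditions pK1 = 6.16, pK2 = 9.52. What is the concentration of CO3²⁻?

α₂ = 1 / (1 + [H⁺]/K2 + [H⁺]²/(K1K2)) = 1 / (1 + 10^+1.17 + 10^-1.02)
   = 1 / (1 + 14.791 + 0.095499) = 1/15.887 = 0.06295
[CO3²⁻] = α₂ × DIC = 0.06295 × 2.76 = 0.174 mmol/kg

[CO3²⁻] = 0.174 mmol/kg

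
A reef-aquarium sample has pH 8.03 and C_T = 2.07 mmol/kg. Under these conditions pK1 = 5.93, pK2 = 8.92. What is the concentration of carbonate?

[CO3²⁻] = 0.235 mmol/kg

α₂ = 1 / (1 + [H⁺]/K2 + [H⁺]²/(K1K2)) = 1 / (1 + 10^+0.89 + 10^-1.21)
   = 1 / (1 + 7.7625 + 0.061660) = 1/8.8241 = 0.1133
[CO3²⁻] = α₂ × DIC = 0.1133 × 2.07 = 0.235 mmol/kg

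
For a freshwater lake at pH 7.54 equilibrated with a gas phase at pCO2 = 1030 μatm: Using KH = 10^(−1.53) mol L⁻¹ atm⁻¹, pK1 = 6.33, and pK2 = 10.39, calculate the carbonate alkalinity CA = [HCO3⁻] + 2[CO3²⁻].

CA = 0.494 mmol/L

[CO2*] = KH · pCO2 = 10^(−1.53) × 1030×10^-6 = 3.040×10^-5 mol/L
α₀ = 1/(1 + K1/[H⁺] + K1K2/[H⁺]²) = 1/(1 + 10^+1.21 + 10^-1.64) = 0.05800
DIC = [CO2*]/α₀ = 3.040×10^-5 / 0.05800 = 0.5241 mmol/L
CA = (α₁ + 2α₂)·DIC = (0.9407 + 2×0.001329) × 0.5241 = 0.494 mmol/L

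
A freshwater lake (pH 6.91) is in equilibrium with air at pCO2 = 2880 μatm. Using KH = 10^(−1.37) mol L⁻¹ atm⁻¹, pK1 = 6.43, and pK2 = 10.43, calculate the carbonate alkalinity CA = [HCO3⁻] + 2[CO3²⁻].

[CO2*] = KH · pCO2 = 10^(−1.37) × 2880×10^-6 = 1.229×10^-4 mol/L
α₀ = 1/(1 + K1/[H⁺] + K1K2/[H⁺]²) = 1/(1 + 10^+0.48 + 10^-3.04) = 0.2487
DIC = [CO2*]/α₀ = 1.229×10^-4 / 0.2487 = 0.4940 mmol/L
CA = (α₁ + 2α₂)·DIC = (0.7511 + 2×0.0002268) × 0.4940 = 0.371 mmol/L

CA = 0.371 mmol/L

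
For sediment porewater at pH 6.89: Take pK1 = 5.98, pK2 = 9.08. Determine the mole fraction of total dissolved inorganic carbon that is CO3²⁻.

α₂ = 0.00572

α₂ = 1 / (1 + [H⁺]/K2 + [H⁺]²/(K1K2)) = 1 / (1 + 10^+2.19 + 10^+1.28)
   = 1 / (1 + 154.88 + 19.055) = 1/174.94 = 0.005716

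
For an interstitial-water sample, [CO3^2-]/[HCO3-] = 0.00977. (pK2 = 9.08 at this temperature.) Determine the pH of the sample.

From K2 = [H⁺][CO3^2-]/[HCO3-]:  pH = pK2 + log₁₀([CO3^2-]/[HCO3-])
log₁₀(0.00977) = -2.010
pH = 9.08 + (-2.010) = 7.07

pH = 7.07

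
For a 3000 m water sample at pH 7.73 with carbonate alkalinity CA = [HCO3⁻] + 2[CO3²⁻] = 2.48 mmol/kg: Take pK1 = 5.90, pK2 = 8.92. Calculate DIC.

CA = [HCO3⁻] + 2[CO3²⁻] = (α₁ + 2α₂)·DIC
At pH 7.73: [H⁺]/K1 = 10^-1.83 = 0.014791, K2/[H⁺] = 10^-1.19 = 0.064565
α₁ = 1/(1 + 0.014791 + 0.064565) = 1/1.0794 = 0.9265; α₂ = α₁·K2/[H⁺] = 0.05982
α₁ + 2α₂ = 1.0461
DIC = CA / (α₁ + 2α₂) = 2.48 / 1.0461 = 2.37 mmol/kg

DIC = 2.37 mmol/kg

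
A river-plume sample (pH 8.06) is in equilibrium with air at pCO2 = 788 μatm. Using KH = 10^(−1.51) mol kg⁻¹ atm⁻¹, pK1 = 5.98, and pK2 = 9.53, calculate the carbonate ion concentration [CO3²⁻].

[CO3²⁻] = 0.0992 mmol/kg

[CO2*] = KH · pCO2 = 10^(−1.51) × 788×10^-6 = 2.435×10^-5 mol/kg
α₀ = 1/(1 + K1/[H⁺] + K1K2/[H⁺]²) = 1/(1 + 10^+2.08 + 10^+0.61) = 0.007981
DIC = [CO2*]/α₀ = 2.435×10^-5 / 0.007981 = 3.051 mmol/kg
[CO3²⁻] = α₂·DIC; α₂ = 0.03251, so [CO3²⁻] = 0.03251 × 3.051 = 0.0992 mmol/kg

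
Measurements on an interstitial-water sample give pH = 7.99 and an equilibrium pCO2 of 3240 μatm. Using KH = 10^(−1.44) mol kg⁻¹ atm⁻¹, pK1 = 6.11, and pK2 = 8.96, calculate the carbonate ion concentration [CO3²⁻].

[CO3²⁻] = 0.956 mmol/kg

[CO2*] = KH · pCO2 = 10^(−1.44) × 3240×10^-6 = 1.176×10^-4 mol/kg
α₀ = 1/(1 + K1/[H⁺] + K1K2/[H⁺]²) = 1/(1 + 10^+1.88 + 10^+0.91) = 0.01177
DIC = [CO2*]/α₀ = 1.176×10^-4 / 0.01177 = 9.998 mmol/kg
[CO3²⁻] = α₂·DIC; α₂ = 0.09564, so [CO3²⁻] = 0.09564 × 9.998 = 0.956 mmol/kg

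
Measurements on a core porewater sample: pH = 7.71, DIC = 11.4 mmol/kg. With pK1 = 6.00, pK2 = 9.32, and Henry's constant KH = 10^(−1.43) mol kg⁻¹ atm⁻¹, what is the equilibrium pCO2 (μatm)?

α₀ = 1 / (1 + K1/[H⁺] + K1K2/[H⁺]²) = 1 / (1 + 10^+1.71 + 10^+0.10)
   = 1 / (1 + 51.286 + 1.2589) = 1/53.545 = 0.01868
[CO2*] = α₀ × DIC = 0.01868 × 11.4 = 0.2129 mmol/kg
pCO2 = [CO2*]/KH = 2.129×10^-4 / 3.715×10^-2 = 5730 μatm

pCO2 = 5730 μatm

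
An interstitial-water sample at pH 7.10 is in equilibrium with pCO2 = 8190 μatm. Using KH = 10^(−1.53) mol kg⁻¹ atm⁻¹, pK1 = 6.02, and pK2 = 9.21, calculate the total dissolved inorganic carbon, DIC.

[CO2*] = KH · pCO2 = 10^(−1.53) × 8190×10^-6 = 2.417×10^-4 mol/kg
α₀ = 1/(1 + K1/[H⁺] + K1K2/[H⁺]²) = 1/(1 + 10^+1.08 + 10^-1.03) = 0.07624
DIC = [CO2*]/α₀ = 2.417×10^-4 / 0.07624 = 3.17 mmol/kg

DIC = 3.17 mmol/kg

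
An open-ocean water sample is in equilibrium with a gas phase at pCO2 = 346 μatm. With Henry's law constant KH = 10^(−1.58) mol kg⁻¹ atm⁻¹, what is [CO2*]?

[CO2*] = 9.10 μmol/kg

KH = 10^(−1.58) = 2.630×10^-2 mol kg⁻¹ atm⁻¹
[CO2*] = KH · pCO2 = 2.630×10^-2 × 346×10^-6 atm = 9.10×10^-6 mol/kg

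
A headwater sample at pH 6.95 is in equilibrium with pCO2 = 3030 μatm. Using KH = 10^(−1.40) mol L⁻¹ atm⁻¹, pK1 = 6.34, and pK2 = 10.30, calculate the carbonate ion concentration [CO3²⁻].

[CO2*] = KH · pCO2 = 10^(−1.40) × 3030×10^-6 = 1.206×10^-4 mol/L
α₀ = 1/(1 + K1/[H⁺] + K1K2/[H⁺]²) = 1/(1 + 10^+0.61 + 10^-2.74) = 0.1970
DIC = [CO2*]/α₀ = 1.206×10^-4 / 0.1970 = 0.6123 mmol/L
[CO3²⁻] = α₂·DIC; α₂ = 0.0003585, so [CO3²⁻] = 0.0003585 × 0.6123 = 0.000220 mmol/L = 0.220 μmol/L

[CO3²⁻] = 0.220 μmol/L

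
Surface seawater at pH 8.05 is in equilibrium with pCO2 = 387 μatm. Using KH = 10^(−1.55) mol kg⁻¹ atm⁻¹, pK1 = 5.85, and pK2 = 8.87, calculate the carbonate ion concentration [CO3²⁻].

[CO3²⁻] = 0.262 mmol/kg

[CO2*] = KH · pCO2 = 10^(−1.55) × 387×10^-6 = 1.091×10^-5 mol/kg
α₀ = 1/(1 + K1/[H⁺] + K1K2/[H⁺]²) = 1/(1 + 10^+2.20 + 10^+1.38) = 0.005450
DIC = [CO2*]/α₀ = 1.091×10^-5 / 0.005450 = 2.001 mmol/kg
[CO3²⁻] = α₂·DIC; α₂ = 0.1307, so [CO3²⁻] = 0.1307 × 2.001 = 0.262 mmol/kg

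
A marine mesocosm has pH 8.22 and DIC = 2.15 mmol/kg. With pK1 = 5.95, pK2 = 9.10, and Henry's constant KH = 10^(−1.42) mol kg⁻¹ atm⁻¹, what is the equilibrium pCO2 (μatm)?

pCO2 = 267 μatm

α₀ = 1 / (1 + K1/[H⁺] + K1K2/[H⁺]²) = 1 / (1 + 10^+2.27 + 10^+1.39)
   = 1 / (1 + 186.21 + 24.547) = 1/211.76 = 0.004722
[CO2*] = α₀ × DIC = 0.004722 × 2.15 = 0.01015 mmol/kg = 10.15 μmol/kg
pCO2 = [CO2*]/KH = 1.015×10^-5 / 3.802×10^-2 = 267 μatm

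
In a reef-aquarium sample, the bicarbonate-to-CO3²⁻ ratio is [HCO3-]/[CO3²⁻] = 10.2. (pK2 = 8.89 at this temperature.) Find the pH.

pH = 7.88

From K2 = [H⁺][CO3²⁻]/[HCO3-]:  pH = pK2 − log₁₀([HCO3-]/[CO3²⁻])
log₁₀(10.2) = +1.009
pH = 8.89 − (+1.009) = 7.88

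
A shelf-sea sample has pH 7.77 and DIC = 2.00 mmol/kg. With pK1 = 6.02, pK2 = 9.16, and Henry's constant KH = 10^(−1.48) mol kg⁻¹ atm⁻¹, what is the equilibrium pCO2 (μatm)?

α₀ = 1 / (1 + K1/[H⁺] + K1K2/[H⁺]²) = 1 / (1 + 10^+1.75 + 10^+0.36)
   = 1 / (1 + 56.234 + 2.2909) = 1/59.525 = 0.01680
[CO2*] = α₀ × DIC = 0.01680 × 2.00 = 0.03360 mmol/kg
pCO2 = [CO2*]/KH = 3.360×10^-5 / 3.311×10^-2 = 1010 μatm

pCO2 = 1010 μatm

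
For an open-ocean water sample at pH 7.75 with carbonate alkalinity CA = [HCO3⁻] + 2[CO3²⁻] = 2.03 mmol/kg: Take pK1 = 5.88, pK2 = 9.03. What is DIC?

DIC = 1.96 mmol/kg

CA = [HCO3⁻] + 2[CO3²⁻] = (α₁ + 2α₂)·DIC
At pH 7.75: [H⁺]/K1 = 10^-1.87 = 0.013490, K2/[H⁺] = 10^-1.28 = 0.052481
α₁ = 1/(1 + 0.013490 + 0.052481) = 1/1.0660 = 0.9381; α₂ = α₁·K2/[H⁺] = 0.04923
α₁ + 2α₂ = 1.0366
DIC = CA / (α₁ + 2α₂) = 2.03 / 1.0366 = 1.96 mmol/kg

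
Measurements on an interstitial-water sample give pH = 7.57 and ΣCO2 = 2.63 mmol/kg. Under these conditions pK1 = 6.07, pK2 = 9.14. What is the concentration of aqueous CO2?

[CO2*] = 0.0786 mmol/kg

α₀ = 1 / (1 + K1/[H⁺] + K1K2/[H⁺]²) = 1 / (1 + 10^+1.50 + 10^-0.07)
   = 1 / (1 + 31.623 + 0.85114) = 1/33.474 = 0.02987
[CO2*] = α₀ × DIC = 0.02987 × 2.63 = 0.0786 mmol/kg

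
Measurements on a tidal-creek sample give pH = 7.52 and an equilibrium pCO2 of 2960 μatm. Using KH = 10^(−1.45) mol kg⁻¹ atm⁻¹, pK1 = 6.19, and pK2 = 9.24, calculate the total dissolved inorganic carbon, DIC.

DIC = 2.39 mmol/kg

[CO2*] = KH · pCO2 = 10^(−1.45) × 2960×10^-6 = 1.050×10^-4 mol/kg
α₀ = 1/(1 + K1/[H⁺] + K1K2/[H⁺]²) = 1/(1 + 10^+1.33 + 10^-0.39) = 0.04388
DIC = [CO2*]/α₀ = 1.050×10^-4 / 0.04388 = 2.39 mmol/kg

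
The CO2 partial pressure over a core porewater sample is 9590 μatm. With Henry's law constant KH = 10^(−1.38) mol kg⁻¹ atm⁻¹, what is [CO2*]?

KH = 10^(−1.38) = 4.169×10^-2 mol kg⁻¹ atm⁻¹
[CO2*] = KH · pCO2 = 4.169×10^-2 × 9590×10^-6 atm = 4.00×10^-4 mol/kg

[CO2*] = 400 μmol/kg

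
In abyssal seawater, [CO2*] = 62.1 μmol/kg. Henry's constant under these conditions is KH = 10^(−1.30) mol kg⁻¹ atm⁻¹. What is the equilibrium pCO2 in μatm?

pCO2 = 1240 μatm

KH = 10^(−1.30) = 5.012×10^-2 mol kg⁻¹ atm⁻¹
pCO2 = [CO2*]/KH = 62.1×10^-6 / 5.012×10^-2 = 1.24×10^-3 atm = 1240 μatm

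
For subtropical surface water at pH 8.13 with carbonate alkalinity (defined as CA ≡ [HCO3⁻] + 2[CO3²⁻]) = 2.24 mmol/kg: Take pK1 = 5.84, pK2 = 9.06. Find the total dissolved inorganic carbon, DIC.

DIC = 2.04 mmol/kg

CA = [HCO3⁻] + 2[CO3²⁻] = (α₁ + 2α₂)·DIC
At pH 8.13: [H⁺]/K1 = 10^-2.29 = 0.0051286, K2/[H⁺] = 10^-0.93 = 0.11749
α₁ = 1/(1 + 0.0051286 + 0.11749) = 1/1.1226 = 0.8908; α₂ = α₁·K2/[H⁺] = 0.1047
α₁ + 2α₂ = 1.1001
DIC = CA / (α₁ + 2α₂) = 2.24 / 1.1001 = 2.04 mmol/kg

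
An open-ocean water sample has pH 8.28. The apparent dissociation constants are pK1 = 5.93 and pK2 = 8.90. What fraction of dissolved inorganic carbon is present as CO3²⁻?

α₂ = 1 / (1 + [H⁺]/K2 + [H⁺]²/(K1K2)) = 1 / (1 + 10^+0.62 + 10^-1.73)
   = 1 / (1 + 4.1687 + 0.018621) = 1/5.1873 = 0.1928

α₂ = 0.193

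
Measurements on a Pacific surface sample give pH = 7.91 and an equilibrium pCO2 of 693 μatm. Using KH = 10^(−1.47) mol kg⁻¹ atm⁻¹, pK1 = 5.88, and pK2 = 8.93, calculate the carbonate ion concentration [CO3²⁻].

[CO2*] = KH · pCO2 = 10^(−1.47) × 693×10^-6 = 2.348×10^-5 mol/kg
α₀ = 1/(1 + K1/[H⁺] + K1K2/[H⁺]²) = 1/(1 + 10^+2.03 + 10^+1.01) = 0.008447
DIC = [CO2*]/α₀ = 2.348×10^-5 / 0.008447 = 2.780 mmol/kg
[CO3²⁻] = α₂·DIC; α₂ = 0.08644, so [CO3²⁻] = 0.08644 × 2.780 = 0.240 mmol/kg

[CO3²⁻] = 0.240 mmol/kg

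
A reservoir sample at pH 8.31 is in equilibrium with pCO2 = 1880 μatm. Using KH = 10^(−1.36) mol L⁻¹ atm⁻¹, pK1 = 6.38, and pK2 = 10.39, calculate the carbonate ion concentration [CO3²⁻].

[CO3²⁻] = 0.0581 mmol/L

[CO2*] = KH · pCO2 = 10^(−1.36) × 1880×10^-6 = 8.206×10^-5 mol/L
α₀ = 1/(1 + K1/[H⁺] + K1K2/[H⁺]²) = 1/(1 + 10^+1.93 + 10^-0.15) = 0.01152
DIC = [CO2*]/α₀ = 8.206×10^-5 / 0.01152 = 7.125 mmol/L
[CO3²⁻] = α₂·DIC; α₂ = 0.008154, so [CO3²⁻] = 0.008154 × 7.125 = 0.0581 mmol/L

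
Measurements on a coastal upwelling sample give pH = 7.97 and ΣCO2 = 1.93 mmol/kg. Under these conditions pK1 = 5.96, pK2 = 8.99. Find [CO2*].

[CO2*] = 17.1 μmol/kg

α₀ = 1 / (1 + K1/[H⁺] + K1K2/[H⁺]²) = 1 / (1 + 10^+2.01 + 10^+0.99)
   = 1 / (1 + 102.33 + 9.7724) = 1/113.10 = 0.008842
[CO2*] = α₀ × DIC = 0.008842 × 1.93 = 0.0171 mmol/kg = 17.1 μmol/kg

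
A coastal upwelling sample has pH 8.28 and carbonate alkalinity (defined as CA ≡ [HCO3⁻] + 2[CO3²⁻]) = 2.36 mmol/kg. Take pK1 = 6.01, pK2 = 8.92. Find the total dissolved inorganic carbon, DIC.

CA = [HCO3⁻] + 2[CO3²⁻] = (α₁ + 2α₂)·DIC
At pH 8.28: [H⁺]/K1 = 10^-2.27 = 0.0053703, K2/[H⁺] = 10^-0.64 = 0.22909
α₁ = 1/(1 + 0.0053703 + 0.22909) = 1/1.2345 = 0.8101; α₂ = α₁·K2/[H⁺] = 0.1856
α₁ + 2α₂ = 1.1812
DIC = CA / (α₁ + 2α₂) = 2.36 / 1.1812 = 2.00 mmol/kg

DIC = 2.00 mmol/kg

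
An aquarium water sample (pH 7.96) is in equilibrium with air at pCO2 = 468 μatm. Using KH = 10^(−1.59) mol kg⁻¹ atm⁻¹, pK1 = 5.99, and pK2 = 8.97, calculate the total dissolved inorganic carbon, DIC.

[CO2*] = KH · pCO2 = 10^(−1.59) × 468×10^-6 = 1.203×10^-5 mol/kg
α₀ = 1/(1 + K1/[H⁺] + K1K2/[H⁺]²) = 1/(1 + 10^+1.97 + 10^+0.96) = 0.009667
DIC = [CO2*]/α₀ = 1.203×10^-5 / 0.009667 = 1.24 mmol/kg

DIC = 1.24 mmol/kg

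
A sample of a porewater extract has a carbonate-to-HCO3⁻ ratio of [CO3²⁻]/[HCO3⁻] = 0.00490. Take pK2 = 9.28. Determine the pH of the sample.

pH = 6.97

From K2 = [H⁺][CO3²⁻]/[HCO3⁻]:  pH = pK2 + log₁₀([CO3²⁻]/[HCO3⁻])
log₁₀(0.00490) = -2.310
pH = 9.28 + (-2.310) = 6.97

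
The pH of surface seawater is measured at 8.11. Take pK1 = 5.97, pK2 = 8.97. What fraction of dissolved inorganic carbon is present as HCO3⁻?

α₁ = 0.873

α₁ = 1 / (1 + [H⁺]/K1 + K2/[H⁺]) = 1 / (1 + 10^-2.14 + 10^-0.86)
   = 1 / (1 + 0.0072444 + 0.13804) = 1/1.1453 = 0.8731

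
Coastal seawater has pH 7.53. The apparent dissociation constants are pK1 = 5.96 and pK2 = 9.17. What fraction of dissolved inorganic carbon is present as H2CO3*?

α₀ = 0.0256

α₀ = 1 / (1 + K1/[H⁺] + K1K2/[H⁺]²) = 1 / (1 + 10^+1.57 + 10^-0.07)
   = 1 / (1 + 37.154 + 0.85114) = 1/39.005 = 0.02564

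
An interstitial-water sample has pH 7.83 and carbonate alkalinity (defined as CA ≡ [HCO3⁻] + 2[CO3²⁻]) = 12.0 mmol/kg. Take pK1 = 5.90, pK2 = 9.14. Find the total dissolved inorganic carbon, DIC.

DIC = 11.6 mmol/kg

CA = [HCO3⁻] + 2[CO3²⁻] = (α₁ + 2α₂)·DIC
At pH 7.83: [H⁺]/K1 = 10^-1.93 = 0.011749, K2/[H⁺] = 10^-1.31 = 0.048978
α₁ = 1/(1 + 0.011749 + 0.048978) = 1/1.0607 = 0.9427; α₂ = α₁·K2/[H⁺] = 0.04617
α₁ + 2α₂ = 1.0351
DIC = CA / (α₁ + 2α₂) = 12.0 / 1.0351 = 11.6 mmol/kg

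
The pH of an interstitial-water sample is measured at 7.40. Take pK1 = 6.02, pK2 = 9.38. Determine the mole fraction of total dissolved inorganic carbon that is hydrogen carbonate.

α₁ = 0.950

α₁ = 1 / (1 + [H⁺]/K1 + K2/[H⁺]) = 1 / (1 + 10^-1.38 + 10^-1.98)
   = 1 / (1 + 0.041687 + 0.010471) = 1/1.0522 = 0.9504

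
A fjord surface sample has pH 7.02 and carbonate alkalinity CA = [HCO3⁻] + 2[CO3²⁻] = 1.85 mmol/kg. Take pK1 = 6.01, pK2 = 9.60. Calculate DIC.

DIC = 2.03 mmol/kg

CA = [HCO3⁻] + 2[CO3²⁻] = (α₁ + 2α₂)·DIC
At pH 7.02: [H⁺]/K1 = 10^-1.01 = 0.097724, K2/[H⁺] = 10^-2.58 = 0.0026303
α₁ = 1/(1 + 0.097724 + 0.0026303) = 1/1.1004 = 0.9088; α₂ = α₁·K2/[H⁺] = 0.002390
α₁ + 2α₂ = 0.9136
DIC = CA / (α₁ + 2α₂) = 1.85 / 0.9136 = 2.03 mmol/kg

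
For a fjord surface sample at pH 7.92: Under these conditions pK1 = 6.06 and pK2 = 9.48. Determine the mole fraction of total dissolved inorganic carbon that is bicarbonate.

α₁ = 1 / (1 + [H⁺]/K1 + K2/[H⁺]) = 1 / (1 + 10^-1.86 + 10^-1.56)
   = 1 / (1 + 0.013804 + 0.027542) = 1/1.0413 = 0.9603

α₁ = 0.960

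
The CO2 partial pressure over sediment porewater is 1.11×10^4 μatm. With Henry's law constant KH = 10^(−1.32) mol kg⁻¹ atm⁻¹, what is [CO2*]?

KH = 10^(−1.32) = 4.786×10^-2 mol kg⁻¹ atm⁻¹
[CO2*] = KH · pCO2 = 4.786×10^-2 × 1.11×10^4×10^-6 atm = 5.31×10^-4 mol/kg

[CO2*] = 531 μmol/kg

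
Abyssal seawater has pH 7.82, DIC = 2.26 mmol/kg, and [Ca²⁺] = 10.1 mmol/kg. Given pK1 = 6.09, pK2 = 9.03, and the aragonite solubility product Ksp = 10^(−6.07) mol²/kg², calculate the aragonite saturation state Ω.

Ω = 1.53

α₂ = 1 / (1 + [H⁺]/K2 + [H⁺]²/(K1K2)) = 1 / (1 + 10^+1.21 + 10^-0.52)
   = 1 / (1 + 16.218 + 0.30200) = 1/17.520 = 0.05708
[CO3²⁻] = α₂ × DIC = 0.05708 × 2.26 = 0.1290 mmol/kg
Ksp = 10^(−6.07) = 8.511×10^-7
Ω = [Ca²⁺][CO3²⁻]/Ksp = (10.1×10^-3)(1.290×10^-4) / 8.511×10^-7 = 1.53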